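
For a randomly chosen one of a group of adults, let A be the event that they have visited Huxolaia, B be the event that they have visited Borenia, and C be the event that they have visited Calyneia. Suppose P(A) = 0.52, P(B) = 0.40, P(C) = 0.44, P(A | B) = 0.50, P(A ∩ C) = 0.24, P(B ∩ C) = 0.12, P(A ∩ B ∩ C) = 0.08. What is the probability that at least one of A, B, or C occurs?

0.88

P(A ∩ B) = P(B)·P(A|B) = 0.40 × 0.50 = 0.20
By inclusion–exclusion:
P(A ∪ B ∪ C) = 0.52 + 0.40 + 0.44 − 0.20 − 0.24 − 0.12 + 0.08 = 0.88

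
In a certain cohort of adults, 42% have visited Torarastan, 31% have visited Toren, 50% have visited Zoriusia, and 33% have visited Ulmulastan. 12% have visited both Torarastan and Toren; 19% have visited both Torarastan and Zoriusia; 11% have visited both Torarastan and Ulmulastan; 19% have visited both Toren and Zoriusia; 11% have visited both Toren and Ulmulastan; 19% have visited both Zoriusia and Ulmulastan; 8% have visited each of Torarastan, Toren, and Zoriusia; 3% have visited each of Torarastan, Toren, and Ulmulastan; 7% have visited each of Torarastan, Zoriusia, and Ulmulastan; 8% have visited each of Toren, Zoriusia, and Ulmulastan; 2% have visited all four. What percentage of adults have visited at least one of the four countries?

89%

Inclusion–exclusion gives
P(union) = 42 + 31 + 50 + 33 − 12 − 19 − 11 − 19 − 11 − 19 + 8 + 3 + 7 + 8 − 2 = 89%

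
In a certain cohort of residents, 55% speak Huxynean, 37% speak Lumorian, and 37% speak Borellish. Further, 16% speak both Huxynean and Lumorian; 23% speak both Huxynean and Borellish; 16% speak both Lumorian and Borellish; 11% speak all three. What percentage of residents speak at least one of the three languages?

85%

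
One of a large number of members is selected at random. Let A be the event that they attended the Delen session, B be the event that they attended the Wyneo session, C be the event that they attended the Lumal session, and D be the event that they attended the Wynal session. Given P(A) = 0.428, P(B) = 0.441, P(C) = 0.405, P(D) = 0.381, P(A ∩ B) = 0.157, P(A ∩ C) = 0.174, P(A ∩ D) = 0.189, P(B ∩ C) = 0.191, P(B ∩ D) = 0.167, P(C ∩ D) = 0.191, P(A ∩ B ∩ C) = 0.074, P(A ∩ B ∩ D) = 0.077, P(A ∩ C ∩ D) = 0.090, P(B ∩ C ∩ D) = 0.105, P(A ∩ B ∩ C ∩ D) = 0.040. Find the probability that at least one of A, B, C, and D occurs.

P(A ∪ B ∪ C ∪ D) = 0.428 + 0.441 + 0.405 + 0.381 − 0.157 − 0.174 − 0.189 − 0.191 − 0.167 − 0.191 + 0.074 + 0.077 + 0.090 + 0.105 − 0.040 = 0.892

0.892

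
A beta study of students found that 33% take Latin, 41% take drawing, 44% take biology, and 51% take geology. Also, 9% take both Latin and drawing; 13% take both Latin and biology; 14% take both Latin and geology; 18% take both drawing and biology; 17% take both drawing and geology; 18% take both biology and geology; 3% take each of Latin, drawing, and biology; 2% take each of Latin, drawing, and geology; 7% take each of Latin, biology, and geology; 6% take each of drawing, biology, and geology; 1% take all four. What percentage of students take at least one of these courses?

By inclusion–exclusion:
P(at least one) = 33 + 41 + 44 + 51 − 9 − 13 − 14 − 18 − 17 − 18 + 3 + 2 + 7 + 6 − 1 = 97%

97%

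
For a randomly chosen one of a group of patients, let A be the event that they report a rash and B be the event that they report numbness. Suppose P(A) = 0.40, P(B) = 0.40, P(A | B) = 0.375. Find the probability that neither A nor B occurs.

0.35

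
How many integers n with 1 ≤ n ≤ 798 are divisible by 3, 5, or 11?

Using inclusion–exclusion:
⌊798/3⌋ + ⌊798/5⌋ + ⌊798/11⌋ − ⌊798/15⌋ − ⌊798/33⌋ − ⌊798/55⌋ + ⌊798/165⌋ = 266 + 159 + 72 − 53 − 24 − 14 + 4 = 410

410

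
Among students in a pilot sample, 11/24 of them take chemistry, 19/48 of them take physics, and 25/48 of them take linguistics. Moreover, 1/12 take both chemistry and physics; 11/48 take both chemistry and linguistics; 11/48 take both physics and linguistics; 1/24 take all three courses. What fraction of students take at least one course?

P(at least one) = 11/24 + 19/48 + 25/48 − 1/12 − 11/48 − 11/48 + 1/24 = 7/8

7/8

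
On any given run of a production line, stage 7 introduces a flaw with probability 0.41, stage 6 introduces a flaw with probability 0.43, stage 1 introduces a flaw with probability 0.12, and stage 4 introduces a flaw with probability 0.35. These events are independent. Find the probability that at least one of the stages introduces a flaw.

0.8076364

Independence gives P(none) = ∏(1 − pᵢ).
P(none) = (1 − 0.41) × (1 − 0.43) × (1 − 0.12) × (1 − 0.35) = 0.59 × 0.57 × 0.88 × 0.65 = 0.1923636
P(at least one) = 1 − 0.1923636 = 0.8076364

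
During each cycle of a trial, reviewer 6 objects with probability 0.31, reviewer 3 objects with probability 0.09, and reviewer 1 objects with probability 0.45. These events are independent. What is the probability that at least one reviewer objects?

0.654655

Independence gives P(none) = ∏(1 − pᵢ).
P(none) = (1 − 0.31) × (1 − 0.09) × (1 − 0.45) = 0.69 × 0.91 × 0.55 = 0.345345
P(at least one) = 1 − 0.345345 = 0.654655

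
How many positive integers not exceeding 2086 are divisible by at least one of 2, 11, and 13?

1043 + 189 + 160 − 94 − 80 − 14 + 7 = 1211

1211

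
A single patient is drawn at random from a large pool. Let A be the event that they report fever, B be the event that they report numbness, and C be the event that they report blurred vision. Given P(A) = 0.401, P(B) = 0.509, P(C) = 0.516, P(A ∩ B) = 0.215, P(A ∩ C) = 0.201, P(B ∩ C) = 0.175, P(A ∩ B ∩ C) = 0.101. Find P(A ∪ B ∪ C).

0.936

P(A ∪ B ∪ C) = 0.401 + 0.509 + 0.516 − 0.215 − 0.201 − 0.175 + 0.101 = 0.936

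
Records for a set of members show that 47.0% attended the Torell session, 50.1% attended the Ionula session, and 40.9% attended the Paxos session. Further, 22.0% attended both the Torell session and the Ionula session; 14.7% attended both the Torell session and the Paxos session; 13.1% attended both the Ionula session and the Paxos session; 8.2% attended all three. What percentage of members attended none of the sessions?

3.6%

P(union) = 47.0 + 50.1 + 40.9 − 22.0 − 14.7 − 13.1 + 8.2 = 96.4%
P(none) = 100% − 96.4% = 3.6%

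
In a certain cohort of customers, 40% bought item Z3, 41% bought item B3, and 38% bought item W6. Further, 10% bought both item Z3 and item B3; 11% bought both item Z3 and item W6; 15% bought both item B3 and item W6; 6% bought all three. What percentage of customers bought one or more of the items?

P(union) = 40 + 41 + 38 − 10 − 11 − 15 + 6 = 89%

89%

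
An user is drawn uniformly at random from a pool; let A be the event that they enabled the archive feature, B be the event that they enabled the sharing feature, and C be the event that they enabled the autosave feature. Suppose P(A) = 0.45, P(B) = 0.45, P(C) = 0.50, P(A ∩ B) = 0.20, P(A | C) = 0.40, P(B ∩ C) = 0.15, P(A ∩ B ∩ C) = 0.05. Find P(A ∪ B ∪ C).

P(A ∩ C) = P(C)·P(A|C) = 0.50 × 0.40 = 0.20
By inclusion-exclusion,
P(A ∪ B ∪ C) = 0.45 + 0.45 + 0.50 − 0.20 − 0.20 − 0.15 + 0.05 = 0.90

0.90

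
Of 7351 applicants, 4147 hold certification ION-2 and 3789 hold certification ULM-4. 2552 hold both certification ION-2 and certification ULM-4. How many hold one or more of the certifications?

5384

|at least one| = 4147 + 3789 − 2552 = 5384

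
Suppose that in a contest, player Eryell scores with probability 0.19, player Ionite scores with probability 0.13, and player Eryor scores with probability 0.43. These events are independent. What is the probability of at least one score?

0.598321

P(none) = (1 − 0.19) × (1 − 0.13) × (1 − 0.43) = 0.81 × 0.87 × 0.57 = 0.401679
P(at least one) = 1 − 0.401679 = 0.598321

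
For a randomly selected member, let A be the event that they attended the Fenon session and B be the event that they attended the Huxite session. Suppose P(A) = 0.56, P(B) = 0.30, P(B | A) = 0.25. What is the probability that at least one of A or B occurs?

P(A ∩ B) = P(A)·P(B|A) = 0.56 × 0.25 = 0.14
P(A ∪ B) = 0.56 + 0.30 − 0.14 = 0.72

0.72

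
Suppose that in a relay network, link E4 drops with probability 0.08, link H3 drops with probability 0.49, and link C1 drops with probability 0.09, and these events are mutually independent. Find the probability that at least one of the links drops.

0.573028

Since the events are independent, P(none) is the product of the individual non-occurrence probabilities.
P(none) = (1 − 0.08) × (1 − 0.49) × (1 − 0.09) = 0.92 × 0.51 × 0.91 = 0.426972
P(at least one) = 1 − 0.426972 = 0.573028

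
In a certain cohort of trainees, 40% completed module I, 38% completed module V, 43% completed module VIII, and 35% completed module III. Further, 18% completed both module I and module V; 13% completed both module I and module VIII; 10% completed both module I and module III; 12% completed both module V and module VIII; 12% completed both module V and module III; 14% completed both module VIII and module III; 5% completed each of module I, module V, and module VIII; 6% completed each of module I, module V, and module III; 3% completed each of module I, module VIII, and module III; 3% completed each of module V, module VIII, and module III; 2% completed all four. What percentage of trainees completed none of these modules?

By inclusion-exclusion,
P(≥1) = 40 + 38 + 43 + 35 − 18 − 13 − 10 − 12 − 12 − 14 + 5 + 6 + 3 + 3 − 2 = 92%
P(none) = 100% − 92% = 8%

8%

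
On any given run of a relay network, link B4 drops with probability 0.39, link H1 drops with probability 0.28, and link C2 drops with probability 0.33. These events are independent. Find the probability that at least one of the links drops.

P(none) = (1 − 0.39) × (1 − 0.28) × (1 − 0.33) = 0.61 × 0.72 × 0.67 = 0.294264
P(at least one) = 1 − 0.294264 = 0.705736

0.705736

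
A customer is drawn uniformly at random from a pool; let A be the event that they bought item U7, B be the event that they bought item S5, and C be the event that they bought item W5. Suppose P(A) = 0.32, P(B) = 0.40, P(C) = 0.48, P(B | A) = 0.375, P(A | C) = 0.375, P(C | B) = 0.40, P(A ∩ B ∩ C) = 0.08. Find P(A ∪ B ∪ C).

0.82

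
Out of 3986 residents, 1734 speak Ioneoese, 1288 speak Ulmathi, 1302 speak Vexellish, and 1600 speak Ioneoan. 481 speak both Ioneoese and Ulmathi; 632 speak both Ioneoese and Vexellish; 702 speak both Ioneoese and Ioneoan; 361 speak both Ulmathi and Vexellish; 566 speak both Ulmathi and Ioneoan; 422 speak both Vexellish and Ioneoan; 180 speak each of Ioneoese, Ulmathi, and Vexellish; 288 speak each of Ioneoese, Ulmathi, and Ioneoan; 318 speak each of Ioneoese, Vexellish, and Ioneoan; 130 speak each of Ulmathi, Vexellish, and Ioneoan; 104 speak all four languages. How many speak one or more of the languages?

3572

Apply inclusion-exclusion:
|at least one| = 1734 + 1288 + 1302 + 1600 − 481 − 632 − 702 − 361 − 566 − 422 + 180 + 288 + 318 + 130 − 104 = 3572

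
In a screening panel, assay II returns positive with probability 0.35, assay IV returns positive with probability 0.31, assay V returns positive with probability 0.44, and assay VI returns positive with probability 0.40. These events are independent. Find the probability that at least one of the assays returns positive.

P(none) = (1 − 0.35) × (1 − 0.31) × (1 − 0.44) × (1 − 0.40) = 0.65 × 0.69 × 0.56 × 0.60 = 0.150696
P(at least one) = 1 − 0.150696 = 0.849304

0.849304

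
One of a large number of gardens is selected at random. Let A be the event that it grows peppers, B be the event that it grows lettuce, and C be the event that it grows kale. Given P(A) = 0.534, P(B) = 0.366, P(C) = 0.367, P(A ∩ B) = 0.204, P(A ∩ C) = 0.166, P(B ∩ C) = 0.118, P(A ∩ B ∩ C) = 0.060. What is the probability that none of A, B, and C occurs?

By inclusion-exclusion,
P(A ∪ B ∪ C) = 0.534 + 0.366 + 0.367 − 0.204 − 0.166 − 0.118 + 0.060 = 0.839
P(none) = 1 − 0.839 = 0.161

0.161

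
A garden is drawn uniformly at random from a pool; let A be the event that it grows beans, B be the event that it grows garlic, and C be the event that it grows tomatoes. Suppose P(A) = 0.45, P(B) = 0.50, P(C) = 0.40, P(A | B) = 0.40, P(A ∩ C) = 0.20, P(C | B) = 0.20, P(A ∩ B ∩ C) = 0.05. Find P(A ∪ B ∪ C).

0.90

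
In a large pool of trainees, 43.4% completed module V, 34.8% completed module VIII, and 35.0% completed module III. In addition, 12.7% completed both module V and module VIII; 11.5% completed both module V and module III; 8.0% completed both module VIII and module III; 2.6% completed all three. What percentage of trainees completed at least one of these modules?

P(≥1) = 43.4 + 34.8 + 35.0 − 12.7 − 11.5 − 8.0 + 2.6 = 83.6%

83.6%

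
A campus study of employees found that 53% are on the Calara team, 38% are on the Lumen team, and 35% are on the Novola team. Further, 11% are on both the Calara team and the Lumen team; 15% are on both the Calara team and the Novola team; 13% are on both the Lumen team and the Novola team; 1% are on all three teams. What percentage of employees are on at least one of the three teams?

88%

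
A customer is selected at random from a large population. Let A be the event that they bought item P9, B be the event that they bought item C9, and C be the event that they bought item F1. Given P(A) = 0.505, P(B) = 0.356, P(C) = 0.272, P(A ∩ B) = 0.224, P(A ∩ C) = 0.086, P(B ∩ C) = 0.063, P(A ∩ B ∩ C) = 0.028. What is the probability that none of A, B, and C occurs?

P(A ∪ B ∪ C) = 0.505 + 0.356 + 0.272 − 0.224 − 0.086 − 0.063 + 0.028 = 0.788
P(none) = 1 − 0.788 = 0.212

0.212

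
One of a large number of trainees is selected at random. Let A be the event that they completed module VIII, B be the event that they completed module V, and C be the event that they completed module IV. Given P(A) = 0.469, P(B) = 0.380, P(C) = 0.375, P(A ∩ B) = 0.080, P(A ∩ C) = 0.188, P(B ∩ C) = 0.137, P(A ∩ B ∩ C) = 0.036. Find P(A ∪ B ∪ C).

0.855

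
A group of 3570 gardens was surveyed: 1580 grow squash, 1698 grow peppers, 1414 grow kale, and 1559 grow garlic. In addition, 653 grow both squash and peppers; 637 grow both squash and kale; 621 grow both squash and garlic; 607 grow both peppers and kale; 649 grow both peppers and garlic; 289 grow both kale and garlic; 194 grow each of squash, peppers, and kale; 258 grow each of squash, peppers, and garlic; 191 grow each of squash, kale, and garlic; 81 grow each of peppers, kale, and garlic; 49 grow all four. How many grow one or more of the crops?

By inclusion-exclusion,
|union| = 1580 + 1698 + 1414 + 1559 − 653 − 637 − 621 − 607 − 649 − 289 + 194 + 258 + 191 + 81 − 49 = 3470

3470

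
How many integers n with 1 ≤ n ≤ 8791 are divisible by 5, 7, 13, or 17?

3553

floor(8791/5) + floor(8791/7) + floor(8791/13) + floor(8791/17) − floor(8791/35) − floor(8791/65) − floor(8791/85) − floor(8791/91) − floor(8791/119) − floor(8791/221) + floor(8791/455) + floor(8791/595) + floor(8791/1105) + floor(8791/1547) − floor(8791/7735) = 1758 + 1255 + 676 + 517 − 251 − 135 − 103 − 96 − 73 − 39 + 19 + 14 + 7 + 5 − 1 = 3553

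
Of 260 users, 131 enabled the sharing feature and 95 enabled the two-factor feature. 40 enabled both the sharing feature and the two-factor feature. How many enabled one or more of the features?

By inclusion-exclusion,
|union| = 131 + 95 − 40 = 186

186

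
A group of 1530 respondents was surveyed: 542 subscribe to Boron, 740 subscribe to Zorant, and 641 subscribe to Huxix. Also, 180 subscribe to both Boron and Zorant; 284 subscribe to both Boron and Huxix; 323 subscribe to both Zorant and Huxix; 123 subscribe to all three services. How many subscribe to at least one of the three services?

1259

By inclusion-exclusion,
|at least one| = 542 + 740 + 641 − 180 − 284 − 323 + 123 = 1259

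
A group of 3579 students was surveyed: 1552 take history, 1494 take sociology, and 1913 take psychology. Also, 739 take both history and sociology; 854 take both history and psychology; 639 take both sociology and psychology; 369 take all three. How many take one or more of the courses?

3096

Inclusion–exclusion gives
|union| = 1552 + 1494 + 1913 − 739 − 854 − 639 + 369 = 3096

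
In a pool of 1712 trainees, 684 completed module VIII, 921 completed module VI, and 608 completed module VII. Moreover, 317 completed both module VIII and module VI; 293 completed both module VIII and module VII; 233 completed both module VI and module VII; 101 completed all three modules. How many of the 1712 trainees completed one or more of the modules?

Apply inclusion-exclusion:
N(≥1) = 684 + 921 + 608 − 317 − 293 − 233 + 101 = 1471

1471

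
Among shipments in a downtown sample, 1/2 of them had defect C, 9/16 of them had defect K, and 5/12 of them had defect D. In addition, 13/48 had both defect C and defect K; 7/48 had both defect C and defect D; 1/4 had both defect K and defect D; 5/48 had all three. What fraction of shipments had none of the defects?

P(at least one) = 1/2 + 9/16 + 5/12 − 13/48 − 7/48 − 1/4 + 5/48 = 11/12
P(none) = 1 − 11/12 = 1/12

1/12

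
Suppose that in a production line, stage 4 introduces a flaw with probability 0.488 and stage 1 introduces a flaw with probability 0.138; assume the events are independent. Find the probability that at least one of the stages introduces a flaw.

P(none) = (1 − 0.488) × (1 − 0.138) = 0.512 × 0.862 = 0.441344
P(at least one) = 1 − 0.441344 = 0.558656

0.558656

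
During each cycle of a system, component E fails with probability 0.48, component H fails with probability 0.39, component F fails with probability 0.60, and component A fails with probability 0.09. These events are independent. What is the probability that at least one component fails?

P(none) = (1 − 0.48) × (1 − 0.39) × (1 − 0.60) × (1 − 0.09) = 0.52 × 0.61 × 0.40 × 0.91 = 0.1154608
P(at least one) = 1 − 0.1154608 = 0.8845392

0.8845392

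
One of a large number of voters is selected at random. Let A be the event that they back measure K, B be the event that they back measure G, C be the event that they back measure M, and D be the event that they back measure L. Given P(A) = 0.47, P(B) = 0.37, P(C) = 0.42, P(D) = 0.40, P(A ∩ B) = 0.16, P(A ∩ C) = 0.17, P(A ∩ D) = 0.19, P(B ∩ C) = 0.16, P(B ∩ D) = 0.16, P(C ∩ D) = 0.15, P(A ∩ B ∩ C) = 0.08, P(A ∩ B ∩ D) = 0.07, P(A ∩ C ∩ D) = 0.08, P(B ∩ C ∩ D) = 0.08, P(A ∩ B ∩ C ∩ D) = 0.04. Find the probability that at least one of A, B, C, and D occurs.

0.94

P(A ∪ B ∪ C ∪ D) = 0.47 + 0.37 + 0.42 + 0.40 − 0.16 − 0.17 − 0.19 − 0.16 − 0.16 − 0.15 + 0.08 + 0.07 + 0.08 + 0.08 − 0.04 = 0.94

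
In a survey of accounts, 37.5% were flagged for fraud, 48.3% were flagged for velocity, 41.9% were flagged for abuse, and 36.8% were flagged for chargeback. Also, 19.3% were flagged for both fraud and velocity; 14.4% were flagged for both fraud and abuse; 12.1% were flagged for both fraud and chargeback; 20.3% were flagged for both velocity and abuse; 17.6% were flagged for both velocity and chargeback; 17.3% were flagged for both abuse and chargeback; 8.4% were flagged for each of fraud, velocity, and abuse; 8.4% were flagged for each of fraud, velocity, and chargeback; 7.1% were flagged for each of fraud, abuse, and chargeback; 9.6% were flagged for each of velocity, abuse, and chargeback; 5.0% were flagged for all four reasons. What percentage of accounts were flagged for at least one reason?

92.0%

Inclusion–exclusion gives
P(≥1) = 37.5 + 48.3 + 41.9 + 36.8 − 19.3 − 14.4 − 12.1 − 20.3 − 17.6 − 17.3 + 8.4 + 8.4 + 7.1 + 9.6 − 5.0 = 92.0%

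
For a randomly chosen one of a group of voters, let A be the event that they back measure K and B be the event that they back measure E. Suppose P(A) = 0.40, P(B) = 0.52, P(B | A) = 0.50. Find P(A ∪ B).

0.72

P(A ∩ B) = P(A)·P(B|A) = 0.40 × 0.50 = 0.20
P(A ∪ B) = 0.40 + 0.52 − 0.20 = 0.72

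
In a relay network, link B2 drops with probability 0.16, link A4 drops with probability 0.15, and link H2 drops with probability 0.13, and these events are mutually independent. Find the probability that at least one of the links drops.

P(none) = (1 − 0.16) × (1 − 0.15) × (1 − 0.13) = 0.84 × 0.85 × 0.87 = 0.62118
P(at least one) = 1 − 0.62118 = 0.37882

0.37882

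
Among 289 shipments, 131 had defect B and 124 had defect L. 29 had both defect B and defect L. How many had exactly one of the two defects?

N(exactly one) = 131 + 124 − 2·29 = 197

197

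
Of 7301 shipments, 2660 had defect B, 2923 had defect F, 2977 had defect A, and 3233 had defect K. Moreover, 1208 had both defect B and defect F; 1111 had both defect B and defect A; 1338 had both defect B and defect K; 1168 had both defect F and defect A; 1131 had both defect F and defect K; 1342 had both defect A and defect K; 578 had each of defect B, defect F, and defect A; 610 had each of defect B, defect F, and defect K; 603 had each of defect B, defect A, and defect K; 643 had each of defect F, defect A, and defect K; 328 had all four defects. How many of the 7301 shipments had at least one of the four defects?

6601

By inclusion–exclusion:
N(≥1) = 2660 + 2923 + 2977 + 3233 − 1208 − 1111 − 1338 − 1168 − 1131 − 1342 + 578 + 610 + 603 + 643 − 328 = 6601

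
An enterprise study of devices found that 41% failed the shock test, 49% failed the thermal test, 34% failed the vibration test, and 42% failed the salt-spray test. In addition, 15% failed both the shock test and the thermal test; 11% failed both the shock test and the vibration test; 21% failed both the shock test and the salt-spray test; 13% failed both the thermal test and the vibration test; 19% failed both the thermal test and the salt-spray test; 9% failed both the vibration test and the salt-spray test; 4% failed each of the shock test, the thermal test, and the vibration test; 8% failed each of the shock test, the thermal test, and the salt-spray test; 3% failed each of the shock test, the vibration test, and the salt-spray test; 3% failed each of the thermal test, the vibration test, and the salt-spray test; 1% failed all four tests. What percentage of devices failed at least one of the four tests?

95%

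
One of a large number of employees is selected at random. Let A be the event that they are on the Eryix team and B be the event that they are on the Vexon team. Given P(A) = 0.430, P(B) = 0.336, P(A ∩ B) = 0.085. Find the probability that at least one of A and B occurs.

By inclusion–exclusion:
P(A ∪ B) = 0.430 + 0.336 − 0.085 = 0.681

0.681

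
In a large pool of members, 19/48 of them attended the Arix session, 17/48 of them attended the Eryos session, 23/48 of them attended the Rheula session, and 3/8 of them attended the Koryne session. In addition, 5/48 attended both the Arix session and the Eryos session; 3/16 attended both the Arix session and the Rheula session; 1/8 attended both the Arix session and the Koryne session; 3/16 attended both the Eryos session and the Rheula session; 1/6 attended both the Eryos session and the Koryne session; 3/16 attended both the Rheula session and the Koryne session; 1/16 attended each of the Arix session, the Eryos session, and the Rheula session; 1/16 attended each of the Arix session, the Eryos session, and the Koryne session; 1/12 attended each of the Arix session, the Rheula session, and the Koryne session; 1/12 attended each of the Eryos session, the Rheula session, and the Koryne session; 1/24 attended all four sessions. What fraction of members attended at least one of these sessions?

43/48

Inclusion–exclusion gives
P(≥1) = 19/48 + 17/48 + 23/48 + 3/8 − 5/48 − 3/16 − 1/8 − 3/16 − 1/6 − 3/16 + 1/16 + 1/16 + 1/12 + 1/12 − 1/24 = 43/48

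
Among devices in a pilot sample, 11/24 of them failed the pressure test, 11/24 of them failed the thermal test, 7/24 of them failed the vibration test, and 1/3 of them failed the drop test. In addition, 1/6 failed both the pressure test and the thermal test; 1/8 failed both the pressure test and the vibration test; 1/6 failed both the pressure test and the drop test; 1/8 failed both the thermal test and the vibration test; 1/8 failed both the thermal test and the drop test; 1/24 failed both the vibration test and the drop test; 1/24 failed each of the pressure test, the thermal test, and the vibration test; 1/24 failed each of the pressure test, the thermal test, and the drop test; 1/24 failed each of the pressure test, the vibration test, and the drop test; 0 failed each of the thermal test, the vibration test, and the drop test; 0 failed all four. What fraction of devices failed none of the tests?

1/12

P(≥1) = 11/24 + 11/24 + 7/24 + 1/3 − 1/6 − 1/8 − 1/6 − 1/8 − 1/8 − 1/24 + 1/24 + 1/24 + 1/24 + 0 − 0 = 11/12
P(none) = 1 − 11/12 = 1/12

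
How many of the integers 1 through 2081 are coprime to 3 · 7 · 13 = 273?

1098

Using inclusion–exclusion:
693 + 297 + 160 − 99 − 53 − 22 + 7 = 983
2081 − 983 = 1098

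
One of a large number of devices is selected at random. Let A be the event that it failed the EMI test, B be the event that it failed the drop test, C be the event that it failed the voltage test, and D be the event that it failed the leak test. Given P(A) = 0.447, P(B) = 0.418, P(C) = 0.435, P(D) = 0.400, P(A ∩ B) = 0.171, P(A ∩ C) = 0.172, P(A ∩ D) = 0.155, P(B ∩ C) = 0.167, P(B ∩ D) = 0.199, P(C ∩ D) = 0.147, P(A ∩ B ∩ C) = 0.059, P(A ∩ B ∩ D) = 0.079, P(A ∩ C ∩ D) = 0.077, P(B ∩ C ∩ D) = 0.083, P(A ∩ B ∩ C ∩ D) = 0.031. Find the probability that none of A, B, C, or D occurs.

0.044

P(A ∪ B ∪ C ∪ D) = 0.447 + 0.418 + 0.435 + 0.400 − 0.171 − 0.172 − 0.155 − 0.167 − 0.199 − 0.147 + 0.059 + 0.079 + 0.077 + 0.083 − 0.031 = 0.956
P(none) = 1 − 0.956 = 0.044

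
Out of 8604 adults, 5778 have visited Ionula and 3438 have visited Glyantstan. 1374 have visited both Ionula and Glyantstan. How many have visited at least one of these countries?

|at least one| = 5778 + 3438 − 1374 = 7842

7842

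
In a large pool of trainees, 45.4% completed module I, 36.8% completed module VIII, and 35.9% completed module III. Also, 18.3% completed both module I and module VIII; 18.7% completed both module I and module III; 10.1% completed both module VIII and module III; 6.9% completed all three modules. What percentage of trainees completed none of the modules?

22.1%

P(union) = 45.4 + 36.8 + 35.9 − 18.3 − 18.7 − 10.1 + 6.9 = 77.9%
P(none) = 100% − 77.9% = 22.1%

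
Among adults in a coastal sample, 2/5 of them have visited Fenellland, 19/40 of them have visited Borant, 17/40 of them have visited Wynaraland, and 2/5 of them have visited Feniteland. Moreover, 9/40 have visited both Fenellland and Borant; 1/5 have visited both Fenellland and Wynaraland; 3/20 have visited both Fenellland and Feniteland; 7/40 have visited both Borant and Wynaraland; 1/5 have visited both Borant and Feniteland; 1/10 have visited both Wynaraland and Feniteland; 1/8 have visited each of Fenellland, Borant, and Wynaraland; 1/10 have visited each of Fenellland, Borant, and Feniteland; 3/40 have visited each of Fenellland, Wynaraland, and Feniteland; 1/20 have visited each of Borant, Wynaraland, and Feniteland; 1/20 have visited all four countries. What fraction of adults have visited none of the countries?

1/20

P(at least one) = 2/5 + 19/40 + 17/40 + 2/5 − 9/40 − 1/5 − 3/20 − 7/40 − 1/5 − 1/10 + 1/8 + 1/10 + 3/40 + 1/20 − 1/20 = 19/20
P(none) = 1 − 19/20 = 1/20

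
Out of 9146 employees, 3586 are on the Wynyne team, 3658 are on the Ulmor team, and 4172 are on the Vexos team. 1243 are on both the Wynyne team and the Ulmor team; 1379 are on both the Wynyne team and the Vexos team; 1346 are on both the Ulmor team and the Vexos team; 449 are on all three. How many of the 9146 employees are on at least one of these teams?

N(≥1) = 3586 + 3658 + 4172 − 1243 − 1379 − 1346 + 449 = 7897

7897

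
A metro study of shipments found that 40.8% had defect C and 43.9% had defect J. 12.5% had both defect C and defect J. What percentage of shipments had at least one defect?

72.2%

Apply inclusion-exclusion:
P(at least one) = 40.8 + 43.9 − 12.5 = 72.2%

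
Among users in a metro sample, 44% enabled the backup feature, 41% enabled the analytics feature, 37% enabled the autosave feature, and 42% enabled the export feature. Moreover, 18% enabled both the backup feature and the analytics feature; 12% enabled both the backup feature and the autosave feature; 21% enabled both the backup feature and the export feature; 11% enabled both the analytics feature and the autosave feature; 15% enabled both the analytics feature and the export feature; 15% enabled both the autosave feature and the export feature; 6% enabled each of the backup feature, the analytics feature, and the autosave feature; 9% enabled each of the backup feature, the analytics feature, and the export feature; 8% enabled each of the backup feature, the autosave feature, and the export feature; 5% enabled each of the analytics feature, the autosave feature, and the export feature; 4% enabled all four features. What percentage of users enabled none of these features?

4%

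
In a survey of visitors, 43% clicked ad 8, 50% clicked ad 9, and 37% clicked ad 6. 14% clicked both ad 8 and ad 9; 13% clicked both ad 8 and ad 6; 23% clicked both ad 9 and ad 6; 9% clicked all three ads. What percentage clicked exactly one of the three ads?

P(exactly one) = 43 + 50 + 37 − 2·14 − 2·13 − 2·23 + 3·9 = 57%

57%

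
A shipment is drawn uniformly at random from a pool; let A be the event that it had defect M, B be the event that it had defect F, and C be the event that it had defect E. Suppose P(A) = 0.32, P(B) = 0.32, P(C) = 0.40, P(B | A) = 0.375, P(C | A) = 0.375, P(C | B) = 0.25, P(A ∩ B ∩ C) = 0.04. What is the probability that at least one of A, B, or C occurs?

P(A ∩ B) = P(A)·P(B|A) = 0.32 × 0.375 = 0.12
P(A ∩ C) = P(A)·P(C|A) = 0.32 × 0.375 = 0.12
P(B ∩ C) = P(B)·P(C|B) = 0.32 × 0.25 = 0.08
P(A ∪ B ∪ C) = 0.32 + 0.32 + 0.40 − 0.12 − 0.12 − 0.08 + 0.04 = 0.76

0.76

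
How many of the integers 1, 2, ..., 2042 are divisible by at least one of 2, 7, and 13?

1235

Apply inclusion-exclusion:
floor(2042/2) + floor(2042/7) + floor(2042/13) − floor(2042/14) − floor(2042/26) − floor(2042/91) + floor(2042/182) = 1021 + 291 + 157 − 145 − 78 − 22 + 11 = 1235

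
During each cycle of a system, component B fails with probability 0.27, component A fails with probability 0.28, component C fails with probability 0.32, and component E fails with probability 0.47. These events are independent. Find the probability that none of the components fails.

0.18942624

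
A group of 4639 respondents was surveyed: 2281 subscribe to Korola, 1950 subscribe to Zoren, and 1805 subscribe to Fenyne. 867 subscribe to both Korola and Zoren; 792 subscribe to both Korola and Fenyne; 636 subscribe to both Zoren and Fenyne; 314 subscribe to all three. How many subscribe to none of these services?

584

Apply inclusion-exclusion:
N(≥1) = 2281 + 1950 + 1805 − 867 − 792 − 636 + 314 = 4055
None: 4639 − 4055 = 584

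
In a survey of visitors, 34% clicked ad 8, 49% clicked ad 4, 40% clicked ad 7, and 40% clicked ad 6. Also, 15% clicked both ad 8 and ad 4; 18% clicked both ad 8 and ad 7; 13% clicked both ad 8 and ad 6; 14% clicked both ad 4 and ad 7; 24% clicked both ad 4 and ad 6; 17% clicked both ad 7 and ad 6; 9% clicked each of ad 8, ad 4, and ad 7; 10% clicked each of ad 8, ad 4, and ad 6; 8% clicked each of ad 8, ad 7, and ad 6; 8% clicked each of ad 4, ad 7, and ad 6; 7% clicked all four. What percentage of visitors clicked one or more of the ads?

90%

P(union) = 34 + 49 + 40 + 40 − 15 − 18 − 13 − 14 − 24 − 17 + 9 + 10 + 8 + 8 − 7 = 90%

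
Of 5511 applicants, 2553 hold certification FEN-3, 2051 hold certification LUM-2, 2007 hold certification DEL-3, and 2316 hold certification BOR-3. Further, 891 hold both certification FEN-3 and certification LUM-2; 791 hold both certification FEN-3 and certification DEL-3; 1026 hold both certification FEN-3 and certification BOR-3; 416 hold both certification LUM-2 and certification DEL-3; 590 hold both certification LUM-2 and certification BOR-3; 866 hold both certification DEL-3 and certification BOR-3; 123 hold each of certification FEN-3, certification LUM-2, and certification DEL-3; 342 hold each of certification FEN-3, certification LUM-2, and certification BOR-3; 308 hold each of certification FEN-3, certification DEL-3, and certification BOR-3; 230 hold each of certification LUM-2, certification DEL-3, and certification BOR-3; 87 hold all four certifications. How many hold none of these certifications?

By inclusion–exclusion:
N(≥1) = 2553 + 2051 + 2007 + 2316 − 891 − 791 − 1026 − 416 − 590 − 866 + 123 + 342 + 308 + 230 − 87 = 5263
None: 5511 − 5263 = 248

248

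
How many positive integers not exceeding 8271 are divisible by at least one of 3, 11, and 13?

3644

2757 + 751 + 636 − 250 − 212 − 57 + 19 = 3644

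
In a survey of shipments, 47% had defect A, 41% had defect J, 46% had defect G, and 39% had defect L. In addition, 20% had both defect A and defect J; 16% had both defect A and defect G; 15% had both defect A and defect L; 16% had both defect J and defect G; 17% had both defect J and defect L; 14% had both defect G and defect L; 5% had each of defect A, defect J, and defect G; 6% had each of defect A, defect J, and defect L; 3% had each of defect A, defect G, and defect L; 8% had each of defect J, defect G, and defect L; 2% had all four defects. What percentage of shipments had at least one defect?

By inclusion–exclusion:
P(at least one) = 47 + 41 + 46 + 39 − 20 − 16 − 15 − 16 − 17 − 14 + 5 + 6 + 3 + 8 − 2 = 95%

95%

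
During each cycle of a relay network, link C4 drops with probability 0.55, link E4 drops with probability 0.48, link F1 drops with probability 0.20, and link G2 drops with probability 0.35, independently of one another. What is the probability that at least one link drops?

Since the events are independent, P(none) is the product of the individual non-occurrence probabilities.
P(none) = (1 − 0.55) × (1 − 0.48) × (1 − 0.20) × (1 − 0.35) = 0.45 × 0.52 × 0.80 × 0.65 = 0.12168
P(at least one) = 1 − 0.12168 = 0.87832

0.87832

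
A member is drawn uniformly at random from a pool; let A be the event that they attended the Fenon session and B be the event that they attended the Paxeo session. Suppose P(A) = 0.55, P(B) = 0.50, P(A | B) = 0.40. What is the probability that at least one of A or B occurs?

P(A ∩ B) = P(B)·P(A|B) = 0.50 × 0.40 = 0.20
Apply inclusion-exclusion:
P(A ∪ B) = 0.55 + 0.50 − 0.20 = 0.85

0.85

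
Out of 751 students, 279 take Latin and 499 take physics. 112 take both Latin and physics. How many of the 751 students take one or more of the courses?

666

Inclusion–exclusion gives
|union| = 279 + 499 − 112 = 666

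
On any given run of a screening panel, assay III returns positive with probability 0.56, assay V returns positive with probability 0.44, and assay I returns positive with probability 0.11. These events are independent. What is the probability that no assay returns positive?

Since the events are independent, P(none) is the product of the individual non-occurrence probabilities.
P(none) = (1 − 0.56) × (1 − 0.44) × (1 − 0.11) = 0.44 × 0.56 × 0.89 = 0.219296

0.219296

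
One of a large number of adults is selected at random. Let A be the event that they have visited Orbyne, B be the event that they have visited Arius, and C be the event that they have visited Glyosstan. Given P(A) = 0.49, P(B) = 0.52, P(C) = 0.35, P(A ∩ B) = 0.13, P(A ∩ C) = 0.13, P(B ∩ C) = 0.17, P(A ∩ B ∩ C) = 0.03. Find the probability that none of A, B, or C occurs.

0.04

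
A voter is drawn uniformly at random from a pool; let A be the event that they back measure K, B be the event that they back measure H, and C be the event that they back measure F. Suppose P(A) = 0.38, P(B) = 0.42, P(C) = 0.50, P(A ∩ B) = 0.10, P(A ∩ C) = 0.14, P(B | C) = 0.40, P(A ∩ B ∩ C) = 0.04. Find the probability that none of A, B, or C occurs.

0.10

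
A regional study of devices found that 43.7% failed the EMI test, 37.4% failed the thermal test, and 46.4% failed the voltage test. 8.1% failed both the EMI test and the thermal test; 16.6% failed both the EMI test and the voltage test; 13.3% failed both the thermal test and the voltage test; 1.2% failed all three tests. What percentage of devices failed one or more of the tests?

90.7%

By inclusion–exclusion:
P(≥1) = 43.7 + 37.4 + 46.4 − 8.1 − 16.6 − 13.3 + 1.2 = 90.7%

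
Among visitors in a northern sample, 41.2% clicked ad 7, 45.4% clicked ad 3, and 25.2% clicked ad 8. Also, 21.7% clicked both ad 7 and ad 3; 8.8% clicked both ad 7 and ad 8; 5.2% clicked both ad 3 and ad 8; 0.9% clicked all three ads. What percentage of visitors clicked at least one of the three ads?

Using inclusion–exclusion:
P(at least one) = 41.2 + 45.4 + 25.2 − 21.7 − 8.8 − 5.2 + 0.9 = 77.0%

77.0%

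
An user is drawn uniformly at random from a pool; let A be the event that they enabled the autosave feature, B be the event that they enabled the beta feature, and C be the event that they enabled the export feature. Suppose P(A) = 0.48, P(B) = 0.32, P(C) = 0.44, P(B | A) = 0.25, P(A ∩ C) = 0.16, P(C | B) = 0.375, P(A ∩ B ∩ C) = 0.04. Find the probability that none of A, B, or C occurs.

0.12

P(A ∩ B) = P(A)·P(B|A) = 0.48 × 0.25 = 0.12
P(B ∩ C) = P(B)·P(C|B) = 0.32 × 0.375 = 0.12
P(A ∪ B ∪ C) = 0.48 + 0.32 + 0.44 − 0.12 − 0.16 − 0.12 + 0.04 = 0.88
P(none) = 1 − 0.88 = 0.12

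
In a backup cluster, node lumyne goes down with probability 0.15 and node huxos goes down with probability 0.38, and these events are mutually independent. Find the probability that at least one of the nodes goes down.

Since the events are independent, P(none) is the product of the individual non-occurrence probabilities.
P(none) = (1 − 0.15) × (1 − 0.38) = 0.85 × 0.62 = 0.527
P(at least one) = 1 − 0.527 = 0.473

0.473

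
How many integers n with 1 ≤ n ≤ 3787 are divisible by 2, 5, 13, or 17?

2471

1893 + 757 + 291 + 222 − 378 − 145 − 111 − 58 − 44 − 17 + 29 + 22 + 8 + 3 − 1 = 2471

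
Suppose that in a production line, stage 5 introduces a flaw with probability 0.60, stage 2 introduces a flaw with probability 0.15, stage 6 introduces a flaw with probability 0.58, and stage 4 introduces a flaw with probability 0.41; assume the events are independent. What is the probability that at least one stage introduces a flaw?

0.915748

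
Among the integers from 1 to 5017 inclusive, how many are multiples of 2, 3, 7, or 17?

Using inclusion–exclusion:
floor(5017/2) + floor(5017/3) + floor(5017/7) + floor(5017/17) − floor(5017/6) − floor(5017/14) − floor(5017/34) − floor(5017/21) − floor(5017/51) − floor(5017/119) + floor(5017/42) + floor(5017/102) + floor(5017/238) + floor(5017/357) − floor(5017/714) = 2508 + 1672 + 716 + 295 − 836 − 358 − 147 − 238 − 98 − 42 + 119 + 49 + 21 + 14 − 7 = 3668

3668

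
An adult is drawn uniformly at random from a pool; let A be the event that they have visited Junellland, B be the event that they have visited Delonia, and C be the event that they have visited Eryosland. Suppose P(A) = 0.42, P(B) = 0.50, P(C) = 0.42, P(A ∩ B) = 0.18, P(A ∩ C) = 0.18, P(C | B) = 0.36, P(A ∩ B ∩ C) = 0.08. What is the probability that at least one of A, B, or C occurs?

0.88

P(B ∩ C) = P(B)·P(C|B) = 0.50 × 0.36 = 0.18
By inclusion–exclusion:
P(A ∪ B ∪ C) = 0.42 + 0.50 + 0.42 − 0.18 − 0.18 − 0.18 + 0.08 = 0.88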